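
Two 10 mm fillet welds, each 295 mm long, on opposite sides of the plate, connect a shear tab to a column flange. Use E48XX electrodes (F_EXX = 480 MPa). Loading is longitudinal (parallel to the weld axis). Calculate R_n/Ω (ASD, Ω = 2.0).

R_n/Ω ≈ 601 kN

Effective throat t_e = 0.707 × 10 = 7.07 mm.
Total length L = 590 mm; A_we = 7.07 × 590 = 4171 mm².
F_nw = 0.6 F_EXX = 0.6 × 480 = 288 MPa.
R_n = 288 × 4171 × 10⁻³ = 1201 kN; R_n/Ω = 1201/2.0 = 600.7 kN.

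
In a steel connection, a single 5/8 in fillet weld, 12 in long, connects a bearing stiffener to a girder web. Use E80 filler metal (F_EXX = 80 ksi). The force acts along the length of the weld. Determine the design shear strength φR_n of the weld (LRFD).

Effective throat t_e = 0.707 × 0.625 = 0.4419 in.
Total length L = 12 in; A_we = 0.4419 × 12 = 5.302 in².
F_nw = 0.6 F_EXX = 0.6 × 80 = 48 ksi.
φR_n = 0.75 × 48 × 5.302 = 190.9 kips.

φR_n ≈ 191 kips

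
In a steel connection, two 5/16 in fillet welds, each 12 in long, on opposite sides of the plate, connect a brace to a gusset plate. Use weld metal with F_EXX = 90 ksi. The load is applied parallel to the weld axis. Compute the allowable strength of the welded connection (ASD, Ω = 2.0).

R_n/Ω ≈ 143 kips

Effective throat t_e = 0.707 × 0.3125 = 0.2209 in.
Total length L = 24 in; A_we = 0.2209 × 24 = 5.302 in².
F_nw = 0.6 F_EXX = 0.6 × 90 = 54 ksi.
R_n = 54 × 5.302 = 286.3 kips; R_n/Ω = 286.3/2.0 = 143.2 kips.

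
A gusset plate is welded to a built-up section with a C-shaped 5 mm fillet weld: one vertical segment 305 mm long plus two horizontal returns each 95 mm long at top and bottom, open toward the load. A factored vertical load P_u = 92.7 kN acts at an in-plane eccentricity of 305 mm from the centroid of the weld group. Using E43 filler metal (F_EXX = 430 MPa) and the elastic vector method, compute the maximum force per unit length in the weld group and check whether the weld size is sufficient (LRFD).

Total weld length L_w = 495 mm. Treat welds as unit-width lines.
Centroid: x̄ = 2×95×47.5 / 495 = 18.23 mm from the vertical weld.
Polar moment about centroid: J = I_x + I_y = [305³/12 + 2×95×152.5²] + [305×18.23² + 2(95³/12 + 95×29.27²)] = 7190000 mm³.
Direct shear f_v = P/L_w = 92.7×10³ / 495 = 187.3 N/mm (vertical).
Torsion M = P·e = 92.7×10³ × 305 = 28274000 N·mm.
Critical point at (x, y) = (76.77, 152.5) from centroid. f_tx = M·y/J = 599.7 N/mm; f_ty = M·x/J = 301.9 N/mm.
Resultant f_max = √[f_tx² + (f_v + f_ty)²] = √[599.7² + (187.3 + 301.9)²] = 773.9 N/mm.
Capacity per unit length: φr_n = 0.75 × 0.6 × 430 × (0.707 × 5) = 684 N/mm.
773.9 > 684 → NOT adequate.

f_max ≈ 774 N/mm; NOT adequate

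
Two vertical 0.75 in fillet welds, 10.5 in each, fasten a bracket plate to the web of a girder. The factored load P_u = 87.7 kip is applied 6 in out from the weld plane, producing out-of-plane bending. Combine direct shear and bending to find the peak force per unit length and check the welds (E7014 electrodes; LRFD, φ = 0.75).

f_max ≈ 14.9 kip/in; adequate

E70XX → F_EXX = 70 ksi.
L_w = 2 × 10.5 = 21 in; section modulus (unit throat) S = 2 × L²/6 = 36.75 in².
Direct shear f_v = P/L_w = 87.7/21 = 4.176 kip/in.
Moment M = P × e = 87.7 × 6 = 526.2 kip·in; bending f_b = M/S = 14.32 kip/in.
f_max = √(f_v² + f_b²) = √(4.176² + 14.32²) = 14.91 kip/in.
φr_n = 0.75 × 0.6 × 70 × (0.707 × 0.75) = 16.7 kip/in → adequate.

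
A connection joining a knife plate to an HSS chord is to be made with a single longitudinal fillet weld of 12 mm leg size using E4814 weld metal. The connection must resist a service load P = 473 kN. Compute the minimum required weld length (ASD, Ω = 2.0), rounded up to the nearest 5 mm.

E48XX → F_EXX = 480 MPa.
Throat t_e = 0.707 × 12 = 8.484 mm.
r_n/Ω = (0.6 × 480 × 8.484) / 2.0 = 1222 N/mm = 1.222 kN/mm.
L_req = P / (r_n/Ω) = 473 / 1.222 = 387.2 mm total.
Round up → use L = 390 mm.

L = 390 mm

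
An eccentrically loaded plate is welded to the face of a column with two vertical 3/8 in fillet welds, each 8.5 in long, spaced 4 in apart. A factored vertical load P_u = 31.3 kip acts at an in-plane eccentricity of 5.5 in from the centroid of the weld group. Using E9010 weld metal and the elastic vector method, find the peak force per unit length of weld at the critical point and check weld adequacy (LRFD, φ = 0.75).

f_max ≈ 5.78 kip/in; adequate

E90XX → F_EXX = 90 ksi.
Total weld length L_w = 17 in. Treat welds as unit-width lines.
Polar moment about centroid: J = 2[d³/12 + d(b/2)²] = 2[8.5³/12 + 8.5×2²] = 170.4 in³.
Direct shear f_v = P/L_w = 31.3 / 17 = 1.841 kip/in (vertical).
Torsion M = P·e = 31.3 × 5.5 = 172.15 kip·in.
Critical point at (x, y) = (2, 4.25) from centroid. f_tx = M·y/J = 4.295 kip/in; f_ty = M·x/J = 2.021 kip/in.
Resultant f_max = √[f_tx² + (f_v + f_ty)²] = √[4.295² + (1.841 + 2.021)²] = 5.776 kip/in.
Capacity per unit length: φr_n = 0.75 × 0.6 × 90 × (0.707 × 0.375) = 10.74 kip/in.
5.776 ≤ 10.74 → adequate.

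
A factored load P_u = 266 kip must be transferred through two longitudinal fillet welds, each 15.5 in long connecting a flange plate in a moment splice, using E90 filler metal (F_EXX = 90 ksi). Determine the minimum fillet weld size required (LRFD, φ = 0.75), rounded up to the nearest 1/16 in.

w = 5/16 in

Total weld length L = 31 in.
Required throat t_e = P_u / (φ × 0.6 F_EXX × L) = 266 / (0.75 × 0.6 × 90 × 31) = 0.2119 in.
Required leg w = t_e / 0.707 = 0.2997 in → use 5/16 in.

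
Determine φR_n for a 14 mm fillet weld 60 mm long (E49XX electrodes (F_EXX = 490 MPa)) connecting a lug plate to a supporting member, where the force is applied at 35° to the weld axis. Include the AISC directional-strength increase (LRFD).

φR_n ≈ 159 kN

t_e = 0.707 × 14 = 9.898 mm; A_we = 9.898 × 60 = 593.9 mm².
Directional factor: 1.0 + 0.5 sin^1.5(35°) = 1.217.
F_nw = 0.6 × 490 × 1.217 = 357.9 MPa.
φR_n = 0.75 × 357.9 × 593.9 × 10⁻³ = 159.4 kN.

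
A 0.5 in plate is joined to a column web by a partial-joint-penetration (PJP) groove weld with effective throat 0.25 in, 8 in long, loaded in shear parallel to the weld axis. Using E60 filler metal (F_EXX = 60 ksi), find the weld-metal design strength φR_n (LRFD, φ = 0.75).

φR_n ≈ 54 kip

Effective throat (given) t_e = 0.25 in.
A_we = 0.25 × 8 = 2 in².
F_nw = 0.6 F_EXX = 36 ksi.
φR_n = 0.75 × 36 × 2 = 54 kip.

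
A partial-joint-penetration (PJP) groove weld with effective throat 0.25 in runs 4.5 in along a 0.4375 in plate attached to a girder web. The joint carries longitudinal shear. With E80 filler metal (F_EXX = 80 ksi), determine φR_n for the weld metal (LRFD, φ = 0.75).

φR_n ≈ 40.5 kip

Effective throat (given) t_e = 0.25 in.
A_we = 0.25 × 4.5 = 1.125 in².
F_nw = 0.6 F_EXX = 48 ksi.
φR_n = 0.75 × 48 × 1.125 = 40.5 kip.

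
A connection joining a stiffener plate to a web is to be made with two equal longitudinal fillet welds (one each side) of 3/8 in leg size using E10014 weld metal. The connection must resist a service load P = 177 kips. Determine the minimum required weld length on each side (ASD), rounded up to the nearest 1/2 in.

E100XX → F_EXX = 100 ksi.
Throat t_e = 0.707 × 0.375 = 0.2651 in.
r_n/Ω = (0.6 × 100 × 0.2651) / 2.0 = 7.954 kip/in.
L_req = P / (r_n/Ω) = 177 / 7.954 = 22.25 in total.
Per side: 22.25 / 2 = 11.13 in.
Round up → use L = 11.5 in on each side.

L = 11.5 in on each side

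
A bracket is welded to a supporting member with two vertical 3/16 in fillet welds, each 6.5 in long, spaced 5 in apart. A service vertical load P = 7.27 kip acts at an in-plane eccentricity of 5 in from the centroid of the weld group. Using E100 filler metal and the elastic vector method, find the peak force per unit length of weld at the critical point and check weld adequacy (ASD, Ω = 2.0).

E100XX → F_EXX = 100 ksi.
Total weld length L_w = 13 in. Treat welds as unit-width lines.
Polar moment about centroid: J = 2[d³/12 + d(b/2)²] = 2[6.5³/12 + 6.5×2.5²] = 127 in³.
Direct shear f_v = P/L_w = 7.27 / 13 = 0.5592 kip/in (vertical).
Torsion M = P·e = 7.27 × 5 = 36.35 kip·in.
Critical point at (x, y) = (2.5, 3.25) from centroid. f_tx = M·y/J = 0.9301 kip/in; f_ty = M·x/J = 0.7154 kip/in.
Resultant f_max = √[f_tx² + (f_v + f_ty)²] = √[0.9301² + (0.5592 + 0.7154)²] = 1.578 kip/in.
Capacity per unit length: r_n/Ω = (1/2.0) × 0.6 × 100 × (0.707 × 0.1875) = 3.977 kip/in.
1.578 ≤ 3.977 → adequate.

f_max ≈ 1.58 kip/in; adequate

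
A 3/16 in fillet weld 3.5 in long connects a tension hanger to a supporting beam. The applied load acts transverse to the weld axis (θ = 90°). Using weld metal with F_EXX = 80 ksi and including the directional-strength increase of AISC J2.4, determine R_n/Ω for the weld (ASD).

t_e = 0.707 × 0.1875 = 0.1326 in; A_we = 0.1326 × 3.5 = 0.464 in².
Directional factor: 1.0 + 0.5 sin^1.5(90°) = 1.5.
F_nw = 0.6 × 80 × 1.5 = 72 ksi.
R_n/Ω = (72 × 0.464) / 2.0 = 16.7 kip.

R_n/Ω ≈ 16.7 kip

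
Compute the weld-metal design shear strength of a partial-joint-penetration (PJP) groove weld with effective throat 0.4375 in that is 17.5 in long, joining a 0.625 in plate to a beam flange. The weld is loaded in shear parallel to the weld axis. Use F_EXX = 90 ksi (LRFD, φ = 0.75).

φR_n ≈ 310 kip

Effective throat (given) t_e = 0.4375 in.
A_we = 0.4375 × 17.5 = 7.656 in².
F_nw = 0.6 F_EXX = 54 ksi.
φR_n = 0.75 × 54 × 7.656 = 310.1 kip.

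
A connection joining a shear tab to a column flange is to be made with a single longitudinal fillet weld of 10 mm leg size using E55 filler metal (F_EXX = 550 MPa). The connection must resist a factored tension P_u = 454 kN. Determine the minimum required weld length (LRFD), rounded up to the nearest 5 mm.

L = 260 mm

Throat t_e = 0.707 × 10 = 7.07 mm.
φr_n = 0.75 × 0.6 × 550 × 7.07 × 10⁻³ = 1.75 kN/mm.
L_req = P_u / φr_n = 454 / 1.75 = 259.5 mm total.
Round up → use L = 260 mm.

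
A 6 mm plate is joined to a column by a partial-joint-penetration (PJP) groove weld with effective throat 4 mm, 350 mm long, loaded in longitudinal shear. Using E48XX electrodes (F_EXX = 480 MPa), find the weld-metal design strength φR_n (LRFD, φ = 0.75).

Effective throat (given) t_e = 4 mm.
A_we = 4 × 350 = 1400 mm².
F_nw = 0.6 F_EXX = 288 MPa.
φR_n = 0.75 × 288 × 1400 × 10⁻³ = 302.4 kN.

φR_n ≈ 302 kN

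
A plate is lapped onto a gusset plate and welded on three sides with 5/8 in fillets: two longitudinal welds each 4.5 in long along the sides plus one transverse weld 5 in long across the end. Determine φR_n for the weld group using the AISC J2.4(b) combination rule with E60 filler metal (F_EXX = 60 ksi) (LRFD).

φR_n ≈ 181 kip

t_e = 0.707 × 0.625 = 0.4419 in.
R_nwl = 0.6 × 60 × 0.4419 × 9 = 143.2 kip (longitudinal, 2 welds).
R_nwt = 0.6 × 60 × 0.4419 × 5 = 79.54 kip (transverse, base value).
(i) R_nwl + R_nwt = 222.7 kip; (ii) 0.85 R_nwl + 1.5 R_nwt = 241 kip.
R_n = max = 241 kip [governs: (ii)]; φR_n = 180.7 kip.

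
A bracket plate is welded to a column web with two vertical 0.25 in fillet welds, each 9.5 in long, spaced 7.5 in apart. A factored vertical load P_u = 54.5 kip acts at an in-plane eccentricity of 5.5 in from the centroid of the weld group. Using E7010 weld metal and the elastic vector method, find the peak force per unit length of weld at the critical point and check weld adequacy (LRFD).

f_max ≈ 6.6 kip/in; NOT adequate

E70XX → F_EXX = 70 ksi.
Total weld length L_w = 19 in. Treat welds as unit-width lines.
Polar moment about centroid: J = 2[d³/12 + d(b/2)²] = 2[9.5³/12 + 9.5×3.75²] = 410.1 in³.
Direct shear f_v = P/L_w = 54.5 / 19 = 2.868 kip/in (vertical).
Torsion M = P·e = 54.5 × 5.5 = 299.75 kip·in.
Critical point at (x, y) = (3.75, 4.75) from centroid. f_tx = M·y/J = 3.472 kip/in; f_ty = M·x/J = 2.741 kip/in.
Resultant f_max = √[f_tx² + (f_v + f_ty)²] = √[3.472² + (2.868 + 2.741)²] = 6.597 kip/in.
Capacity per unit length: φr_n = 0.75 × 0.6 × 70 × (0.707 × 0.25) = 5.568 kip/in.
6.597 > 5.568 → NOT adequate.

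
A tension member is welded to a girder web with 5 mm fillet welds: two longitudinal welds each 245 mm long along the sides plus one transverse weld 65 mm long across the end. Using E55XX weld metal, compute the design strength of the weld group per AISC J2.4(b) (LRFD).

φR_n ≈ 486 kN

E55XX → F_EXX = 550 MPa.
t_e = 0.707 × 5 = 3.535 mm.
R_nwl = 0.6 × 550 × 3.535 × 490 × 10⁻³ = 571.6 kN (longitudinal, 2 welds).
R_nwt = 0.6 × 550 × 3.535 × 65 × 10⁻³ = 75.83 kN (transverse, base value).
(i) R_nwl + R_nwt = 647.4 kN; (ii) 0.85 R_nwl + 1.5 R_nwt = 599.6 kN.
R_n = max = 647.4 kN [governs: (i)]; φR_n = 485.6 kN.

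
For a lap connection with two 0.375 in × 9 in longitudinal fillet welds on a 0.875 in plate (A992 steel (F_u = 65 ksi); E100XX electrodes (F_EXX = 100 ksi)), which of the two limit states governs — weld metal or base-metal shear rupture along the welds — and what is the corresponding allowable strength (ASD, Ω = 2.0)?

t_e = 0.707 × 0.375 = 0.2651 in; L = 18 in.
Weld metal: R_n/Ω = (1/2.0) × 0.6 × 100 × 0.2651 × 18 = 143.2 kips.
Base metal (shear rupture): R_n/Ω = (1/2.0) × 0.6 × 65 × 0.875 × 18 = 307.1 kips.
Governing: weld metal.

R_n/Ω ≈ 143 kips (weld metal governs)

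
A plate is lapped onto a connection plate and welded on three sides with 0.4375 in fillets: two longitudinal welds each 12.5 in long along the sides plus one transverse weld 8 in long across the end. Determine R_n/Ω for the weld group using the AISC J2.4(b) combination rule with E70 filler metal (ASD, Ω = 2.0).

E70XX → F_EXX = 70 ksi.
t_e = 0.707 × 0.4375 = 0.3093 in.
R_nwl = 0.6 × 70 × 0.3093 × 25 = 324.8 kips (longitudinal, 2 welds).
R_nwt = 0.6 × 70 × 0.3093 × 8 = 103.9 kips (transverse, base value).
(i) R_nwl + R_nwt = 428.7 kips; (ii) 0.85 R_nwl + 1.5 R_nwt = 432 kips.
R_n = max = 432 kips [governs: (ii)]; R_n/Ω = 216 kips.

R_n/Ω ≈ 216 kips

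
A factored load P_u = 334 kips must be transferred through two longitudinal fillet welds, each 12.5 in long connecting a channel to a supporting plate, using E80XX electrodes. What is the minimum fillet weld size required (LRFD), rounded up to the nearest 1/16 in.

w = 9/16 in

E80XX → F_EXX = 80 ksi.
Total weld length L = 25 in.
Required throat t_e = P_u / (φ × 0.6 F_EXX × L) = 334 / (0.75 × 0.6 × 80 × 25) = 0.3711 in.
Required leg w = t_e / 0.707 = 0.5249 in → use 9/16 in.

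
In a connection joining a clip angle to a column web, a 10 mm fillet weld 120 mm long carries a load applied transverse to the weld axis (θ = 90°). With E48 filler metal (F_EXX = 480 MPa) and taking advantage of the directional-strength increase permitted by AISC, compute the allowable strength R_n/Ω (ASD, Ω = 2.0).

t_e = 0.707 × 10 = 7.07 mm; A_we = 7.07 × 120 = 848.4 mm².
Directional factor: 1.0 + 0.5 sin^1.5(90°) = 1.5.
F_nw = 0.6 × 480 × 1.5 = 432 MPa.
R_n/Ω = (432 × 848.4) / 2.0 × 10⁻³ = 183.3 kN.

R_n/Ω ≈ 183 kN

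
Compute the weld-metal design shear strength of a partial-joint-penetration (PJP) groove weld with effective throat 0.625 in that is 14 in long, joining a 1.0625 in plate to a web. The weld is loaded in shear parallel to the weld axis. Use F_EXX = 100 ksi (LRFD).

Effective throat (given) t_e = 0.625 in.
A_we = 0.625 × 14 = 8.75 in².
F_nw = 0.6 F_EXX = 60 ksi.
φR_n = 0.75 × 60 × 8.75 = 393.8 kip.

φR_n ≈ 394 kip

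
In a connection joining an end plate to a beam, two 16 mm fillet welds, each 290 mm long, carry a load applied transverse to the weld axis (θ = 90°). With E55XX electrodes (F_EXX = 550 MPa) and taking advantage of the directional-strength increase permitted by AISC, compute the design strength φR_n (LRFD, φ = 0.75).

φR_n ≈ 2440 kN

t_e = 0.707 × 16 = 11.31 mm; A_we = 11.31 × 580 = 6561 mm².
Directional factor: 1.0 + 0.5 sin^1.5(90°) = 1.5.
F_nw = 0.6 × 550 × 1.5 = 495 MPa.
φR_n = 0.75 × 495 × 6561 × 10⁻³ = 2436 kN.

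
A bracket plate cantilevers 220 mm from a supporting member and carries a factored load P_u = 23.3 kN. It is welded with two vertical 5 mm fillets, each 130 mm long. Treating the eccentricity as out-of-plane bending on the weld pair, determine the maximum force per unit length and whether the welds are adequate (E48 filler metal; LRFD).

f_max ≈ 914 N/mm; NOT adequate

E48XX → F_EXX = 480 MPa.
L_w = 2 × 130 = 260 mm; section modulus (unit throat) S = 2 × L²/6 = 5633 mm².
Direct shear f_v = P/L_w = 23.3×10³/260 = 89.62 N/mm.
Moment M = P × e = 23.3×10³ × 220 = 5126000 N·mm; bending f_b = M/S = 909.9 N/mm.
f_max = √(f_v² + f_b²) = √(89.62² + 909.9²) = 914.3 N/mm.
φr_n = 0.75 × 0.6 × 480 × (0.707 × 5) = 763.6 N/mm → NOT adequate.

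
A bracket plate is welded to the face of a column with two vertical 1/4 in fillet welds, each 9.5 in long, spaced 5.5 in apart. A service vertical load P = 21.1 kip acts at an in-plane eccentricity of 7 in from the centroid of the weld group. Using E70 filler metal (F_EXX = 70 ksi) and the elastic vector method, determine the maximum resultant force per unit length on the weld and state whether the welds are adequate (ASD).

Total weld length L_w = 19 in. Treat welds as unit-width lines.
Polar moment about centroid: J = 2[d³/12 + d(b/2)²] = 2[9.5³/12 + 9.5×2.75²] = 286.6 in³.
Direct shear f_v = P/L_w = 21.1 / 19 = 1.111 kip/in (vertical).
Torsion M = P·e = 21.1 × 7 = 147.7 kip·in.
Critical point at (x, y) = (2.75, 4.75) from centroid. f_tx = M·y/J = 2.448 kip/in; f_ty = M·x/J = 1.417 kip/in.
Resultant f_max = √[f_tx² + (f_v + f_ty)²] = √[2.448² + (1.111 + 1.417)²] = 3.519 kip/in.
Capacity per unit length: r_n/Ω = (1/2.0) × 0.6 × 70 × (0.707 × 0.25) = 3.712 kip/in.
3.519 ≤ 3.712 → adequate.

f_max ≈ 3.52 kip/in; adequate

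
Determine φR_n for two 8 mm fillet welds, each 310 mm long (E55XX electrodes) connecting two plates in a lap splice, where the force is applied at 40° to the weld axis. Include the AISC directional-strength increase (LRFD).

φR_n ≈ 1090 kN

E55XX → F_EXX = 550 MPa.
t_e = 0.707 × 8 = 5.656 mm; A_we = 5.656 × 620 = 3507 mm².
Directional factor: 1.0 + 0.5 sin^1.5(40°) = 1.258.
F_nw = 0.6 × 550 × 1.258 = 415 MPa.
φR_n = 0.75 × 415 × 3507 × 10⁻³ = 1092 kN.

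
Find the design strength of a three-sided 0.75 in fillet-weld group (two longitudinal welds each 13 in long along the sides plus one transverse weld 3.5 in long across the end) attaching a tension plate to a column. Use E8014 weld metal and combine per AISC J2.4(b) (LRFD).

E80XX → F_EXX = 80 ksi.
t_e = 0.707 × 0.75 = 0.5302 in.
R_nwl = 0.6 × 80 × 0.5302 × 26 = 661.8 kip (longitudinal, 2 welds).
R_nwt = 0.6 × 80 × 0.5302 × 3.5 = 89.08 kip (transverse, base value).
(i) R_nwl + R_nwt = 750.8 kip; (ii) 0.85 R_nwl + 1.5 R_nwt = 696.1 kip.
R_n = max = 750.8 kip [governs: (i)]; φR_n = 563.1 kip.

φR_n ≈ 563 kip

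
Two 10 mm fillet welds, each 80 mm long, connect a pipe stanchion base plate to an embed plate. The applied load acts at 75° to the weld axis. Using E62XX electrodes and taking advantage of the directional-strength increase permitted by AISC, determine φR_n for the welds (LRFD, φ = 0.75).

E62XX → F_EXX = 620 MPa.
t_e = 0.707 × 10 = 7.07 mm; A_we = 7.07 × 160 = 1131 mm².
Directional factor: 1.0 + 0.5 sin^1.5(75°) = 1.475.
F_nw = 0.6 × 620 × 1.475 = 548.6 MPa.
φR_n = 0.75 × 548.6 × 1131 × 10⁻³ = 465.4 kN.

φR_n ≈ 465 kN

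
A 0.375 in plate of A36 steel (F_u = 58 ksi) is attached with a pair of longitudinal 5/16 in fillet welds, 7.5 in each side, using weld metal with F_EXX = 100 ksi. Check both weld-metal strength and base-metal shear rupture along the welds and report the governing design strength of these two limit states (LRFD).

t_e = 0.707 × 0.3125 = 0.2209 in; L = 15 in.
Weld metal: φR_n = 0.75 × 0.6 × 100 × 0.2209 × 15 = 149.1 kips.
Base metal (shear rupture): φR_n = 0.75 × 0.6 × 58 × 0.375 × 15 = 146.8 kips.
Governing: base-metal shear rupture.

φR_n ≈ 147 kips (base-metal shear rupture governs)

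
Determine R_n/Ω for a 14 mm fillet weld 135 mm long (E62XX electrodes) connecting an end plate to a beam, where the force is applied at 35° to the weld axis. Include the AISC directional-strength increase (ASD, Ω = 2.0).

E62XX → F_EXX = 620 MPa.
t_e = 0.707 × 14 = 9.898 mm; A_we = 9.898 × 135 = 1336 mm².
Directional factor: 1.0 + 0.5 sin^1.5(35°) = 1.217.
F_nw = 0.6 × 620 × 1.217 = 452.8 MPa.
R_n/Ω = (452.8 × 1336) / 2.0 × 10⁻³ = 302.5 kN.

R_n/Ω ≈ 303 kN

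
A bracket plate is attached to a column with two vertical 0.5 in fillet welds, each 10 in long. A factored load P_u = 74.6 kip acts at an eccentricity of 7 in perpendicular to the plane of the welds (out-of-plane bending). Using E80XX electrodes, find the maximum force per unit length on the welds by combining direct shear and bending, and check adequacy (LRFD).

f_max ≈ 16.1 kip/in; NOT adequate

E80XX → F_EXX = 80 ksi.
L_w = 2 × 10 = 20 in; section modulus (unit throat) S = 2 × L²/6 = 33.33 in².
Direct shear f_v = P/L_w = 74.6/20 = 3.73 kip/in.
Moment M = P × e = 74.6 × 7 = 522.2 kip·in; bending f_b = M/S = 15.67 kip/in.
f_max = √(f_v² + f_b²) = √(3.73² + 15.67²) = 16.1 kip/in.
φr_n = 0.75 × 0.6 × 80 × (0.707 × 0.5) = 12.73 kip/in → NOT adequate.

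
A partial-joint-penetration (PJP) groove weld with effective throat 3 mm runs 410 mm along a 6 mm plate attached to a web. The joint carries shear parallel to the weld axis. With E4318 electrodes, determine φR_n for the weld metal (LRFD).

φR_n ≈ 238 kN

E43XX → F_EXX = 430 MPa.
Effective throat (given) t_e = 3 mm.
A_we = 3 × 410 = 1230 mm².
F_nw = 0.6 F_EXX = 258 MPa.
φR_n = 0.75 × 258 × 1230 × 10⁻³ = 238 kN.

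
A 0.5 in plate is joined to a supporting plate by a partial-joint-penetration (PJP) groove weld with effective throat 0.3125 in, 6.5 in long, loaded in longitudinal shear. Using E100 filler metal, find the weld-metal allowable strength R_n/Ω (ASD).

R_n/Ω ≈ 60.9 kip

E100XX → F_EXX = 100 ksi.
Effective throat (given) t_e = 0.3125 in.
A_we = 0.3125 × 6.5 = 2.031 in².
F_nw = 0.6 F_EXX = 60 ksi.
R_n/Ω = (60 × 2.031) / 2.0 = 60.94 kip.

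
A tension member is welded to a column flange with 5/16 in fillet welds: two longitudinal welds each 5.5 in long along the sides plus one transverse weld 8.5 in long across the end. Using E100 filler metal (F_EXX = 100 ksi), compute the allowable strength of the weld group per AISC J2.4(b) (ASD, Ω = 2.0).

t_e = 0.707 × 0.3125 = 0.2209 in.
R_nwl = 0.6 × 100 × 0.2209 × 11 = 145.8 kips (longitudinal, 2 welds).
R_nwt = 0.6 × 100 × 0.2209 × 8.5 = 112.7 kips (transverse, base value).
(i) R_nwl + R_nwt = 258.5 kips; (ii) 0.85 R_nwl + 1.5 R_nwt = 293 kips.
R_n = max = 293 kips [governs: (ii)]; R_n/Ω = 146.5 kips.

R_n/Ω ≈ 146 kips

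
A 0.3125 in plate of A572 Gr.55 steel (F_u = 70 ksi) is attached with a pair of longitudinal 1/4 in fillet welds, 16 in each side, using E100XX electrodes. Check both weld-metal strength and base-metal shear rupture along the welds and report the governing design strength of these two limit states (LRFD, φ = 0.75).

E100XX → F_EXX = 100 ksi.
t_e = 0.707 × 0.25 = 0.1767 in; L = 32 in.
Weld metal: φR_n = 0.75 × 0.6 × 100 × 0.1767 × 32 = 254.5 kips.
Base metal (shear rupture): φR_n = 0.75 × 0.6 × 70 × 0.3125 × 32 = 315 kips.
Governing: weld metal.

φR_n ≈ 255 kips (weld metal governs)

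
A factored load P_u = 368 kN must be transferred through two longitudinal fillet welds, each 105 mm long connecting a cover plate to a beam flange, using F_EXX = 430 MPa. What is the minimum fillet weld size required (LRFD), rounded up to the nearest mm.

Total weld length L = 210 mm.
Required throat t_e = P_u / (φ × 0.6 F_EXX × L) = 368 / (0.75 × 0.6 × 430 × 210 × 10⁻³) = 9.056 mm.
Required leg w = t_e / 0.707 = 12.81 mm → use 13 mm.

w = 13 mm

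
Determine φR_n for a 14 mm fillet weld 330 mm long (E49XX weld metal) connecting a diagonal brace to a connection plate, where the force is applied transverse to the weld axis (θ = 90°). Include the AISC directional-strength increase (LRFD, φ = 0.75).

φR_n ≈ 1080 kN

E49XX → F_EXX = 490 MPa.
t_e = 0.707 × 14 = 9.898 mm; A_we = 9.898 × 330 = 3266 mm².
Directional factor: 1.0 + 0.5 sin^1.5(90°) = 1.5.
F_nw = 0.6 × 490 × 1.5 = 441 MPa.
φR_n = 0.75 × 441 × 3266 × 10⁻³ = 1080 kN.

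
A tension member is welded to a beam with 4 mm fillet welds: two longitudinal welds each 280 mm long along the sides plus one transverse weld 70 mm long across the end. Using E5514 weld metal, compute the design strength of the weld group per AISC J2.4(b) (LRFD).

φR_n ≈ 441 kN

E55XX → F_EXX = 550 MPa.
t_e = 0.707 × 4 = 2.828 mm.
R_nwl = 0.6 × 550 × 2.828 × 560 × 10⁻³ = 522.6 kN (longitudinal, 2 welds).
R_nwt = 0.6 × 550 × 2.828 × 70 × 10⁻³ = 65.33 kN (transverse, base value).
(i) R_nwl + R_nwt = 587.9 kN; (ii) 0.85 R_nwl + 1.5 R_nwt = 542.2 kN.
R_n = max = 587.9 kN [governs: (i)]; φR_n = 441 kN.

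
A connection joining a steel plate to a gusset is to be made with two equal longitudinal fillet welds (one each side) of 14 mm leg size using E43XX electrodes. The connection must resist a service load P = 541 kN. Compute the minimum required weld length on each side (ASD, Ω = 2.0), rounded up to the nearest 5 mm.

E43XX → F_EXX = 430 MPa.
Throat t_e = 0.707 × 14 = 9.898 mm.
r_n/Ω = (0.6 × 430 × 9.898) / 2.0 = 1277 N/mm = 1.277 kN/mm.
L_req = P / (r_n/Ω) = 541 / 1.277 = 423.7 mm total.
Per side: 423.7 / 2 = 211.9 mm.
Round up → use L = 215 mm on each side.

L = 215 mm on each side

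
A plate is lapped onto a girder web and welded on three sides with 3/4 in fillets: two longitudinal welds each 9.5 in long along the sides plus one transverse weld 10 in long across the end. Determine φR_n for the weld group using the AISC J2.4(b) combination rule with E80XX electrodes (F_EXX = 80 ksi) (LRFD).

t_e = 0.707 × 0.75 = 0.5302 in.
R_nwl = 0.6 × 80 × 0.5302 × 19 = 483.6 kip (longitudinal, 2 welds).
R_nwt = 0.6 × 80 × 0.5302 × 10 = 254.5 kip (transverse, base value).
(i) R_nwl + R_nwt = 738.1 kip; (ii) 0.85 R_nwl + 1.5 R_nwt = 792.8 kip.
R_n = max = 792.8 kip [governs: (ii)]; φR_n = 594.6 kip.

φR_n ≈ 595 kip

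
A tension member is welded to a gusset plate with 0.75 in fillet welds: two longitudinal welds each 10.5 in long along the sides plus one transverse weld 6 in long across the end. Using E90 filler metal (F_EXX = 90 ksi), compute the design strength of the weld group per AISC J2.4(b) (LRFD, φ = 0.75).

t_e = 0.707 × 0.75 = 0.5302 in.
R_nwl = 0.6 × 90 × 0.5302 × 21 = 601.3 kips (longitudinal, 2 welds).
R_nwt = 0.6 × 90 × 0.5302 × 6 = 171.8 kips (transverse, base value).
(i) R_nwl + R_nwt = 773.1 kips; (ii) 0.85 R_nwl + 1.5 R_nwt = 768.8 kips.
R_n = max = 773.1 kips [governs: (i)]; φR_n = 579.8 kips.

φR_n ≈ 580 kips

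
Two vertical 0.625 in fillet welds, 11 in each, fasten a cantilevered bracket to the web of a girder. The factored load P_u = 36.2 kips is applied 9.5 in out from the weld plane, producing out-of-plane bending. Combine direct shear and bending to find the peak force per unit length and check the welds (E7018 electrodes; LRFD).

f_max ≈ 8.68 kip/in; adequate

E70XX → F_EXX = 70 ksi.
L_w = 2 × 11 = 22 in; section modulus (unit throat) S = 2 × L²/6 = 40.33 in².
Direct shear f_v = P/L_w = 36.2/22 = 1.645 kip/in.
Moment M = P × e = 36.2 × 9.5 = 343.9 kip·in; bending f_b = M/S = 8.526 kip/in.
f_max = √(f_v² + f_b²) = √(1.645² + 8.526²) = 8.684 kip/in.
φr_n = 0.75 × 0.6 × 70 × (0.707 × 0.625) = 13.92 kip/in → adequate.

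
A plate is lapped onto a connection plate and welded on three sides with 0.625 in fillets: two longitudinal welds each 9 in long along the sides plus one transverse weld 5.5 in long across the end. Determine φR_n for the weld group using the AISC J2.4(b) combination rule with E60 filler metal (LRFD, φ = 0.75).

φR_n ≈ 281 kips

E60XX → F_EXX = 60 ksi.
t_e = 0.707 × 0.625 = 0.4419 in.
R_nwl = 0.6 × 60 × 0.4419 × 18 = 286.3 kips (longitudinal, 2 welds).
R_nwt = 0.6 × 60 × 0.4419 × 5.5 = 87.49 kips (transverse, base value).
(i) R_nwl + R_nwt = 373.8 kips; (ii) 0.85 R_nwl + 1.5 R_nwt = 374.6 kips.
R_n = max = 374.6 kips [governs: (ii)]; φR_n = 281 kips.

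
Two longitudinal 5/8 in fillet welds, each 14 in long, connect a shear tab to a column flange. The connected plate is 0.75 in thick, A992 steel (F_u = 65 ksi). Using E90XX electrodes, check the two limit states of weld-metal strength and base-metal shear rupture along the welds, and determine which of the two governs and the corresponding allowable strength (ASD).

R_n/Ω ≈ 334 kip (weld metal governs)

E90XX → F_EXX = 90 ksi.
t_e = 0.707 × 0.625 = 0.4419 in; L = 28 in.
Weld metal: R_n/Ω = (1/2.0) × 0.6 × 90 × 0.4419 × 28 = 334.1 kip.
Base metal (shear rupture): R_n/Ω = (1/2.0) × 0.6 × 65 × 0.75 × 28 = 409.5 kip.
Governing: weld metal.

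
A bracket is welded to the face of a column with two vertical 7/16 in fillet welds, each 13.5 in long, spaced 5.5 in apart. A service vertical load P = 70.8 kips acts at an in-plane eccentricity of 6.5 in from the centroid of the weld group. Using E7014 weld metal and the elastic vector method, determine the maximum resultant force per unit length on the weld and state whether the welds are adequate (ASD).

E70XX → F_EXX = 70 ksi.
Total weld length L_w = 27 in. Treat welds as unit-width lines.
Polar moment about centroid: J = 2[d³/12 + d(b/2)²] = 2[13.5³/12 + 13.5×2.75²] = 614.2 in³.
Direct shear f_v = P/L_w = 70.8 / 27 = 2.622 kip/in (vertical).
Torsion M = P·e = 70.8 × 6.5 = 460.2 kip·in.
Critical point at (x, y) = (2.75, 6.75) from centroid. f_tx = M·y/J = 5.057 kip/in; f_ty = M·x/J = 2.06 kip/in.
Resultant f_max = √[f_tx² + (f_v + f_ty)²] = √[5.057² + (2.622 + 2.06)²] = 6.892 kip/in.
Capacity per unit length: r_n/Ω = (1/2.0) × 0.6 × 70 × (0.707 × 0.4375) = 6.496 kip/in.
6.892 > 6.496 → NOT adequate.

f_max ≈ 6.89 kip/in; NOT adequate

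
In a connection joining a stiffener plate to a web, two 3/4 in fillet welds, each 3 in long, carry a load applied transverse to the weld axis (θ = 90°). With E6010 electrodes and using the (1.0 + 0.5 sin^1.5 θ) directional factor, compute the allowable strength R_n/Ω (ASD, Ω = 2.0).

E60XX → F_EXX = 60 ksi.
t_e = 0.707 × 0.75 = 0.5302 in; A_we = 0.5302 × 6 = 3.181 in².
Directional factor: 1.0 + 0.5 sin^1.5(90°) = 1.5.
F_nw = 0.6 × 60 × 1.5 = 54 ksi.
R_n/Ω = (54 × 3.181) / 2.0 = 85.9 kip.

R_n/Ω ≈ 85.9 kip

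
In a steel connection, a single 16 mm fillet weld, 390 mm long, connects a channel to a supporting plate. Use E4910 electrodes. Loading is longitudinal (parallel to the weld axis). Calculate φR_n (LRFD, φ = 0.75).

E49XX → F_EXX = 490 MPa.
Effective throat t_e = 0.707 × 16 = 11.31 mm.
Total length L = 390 mm; A_we = 11.31 × 390 = 4412 mm².
F_nw = 0.6 F_EXX = 0.6 × 490 = 294 MPa.
φR_n = 0.75 × 294 × 4412 × 10⁻³ = 972.8 kN.

φR_n ≈ 973 kN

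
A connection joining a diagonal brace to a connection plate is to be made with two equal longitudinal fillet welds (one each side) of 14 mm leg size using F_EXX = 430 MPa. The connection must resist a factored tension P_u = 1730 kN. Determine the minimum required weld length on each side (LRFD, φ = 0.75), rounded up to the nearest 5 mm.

Throat t_e = 0.707 × 14 = 9.898 mm.
φr_n = 0.75 × 0.6 × 430 × 9.898 × 10⁻³ = 1.915 kN/mm.
L_req = P_u / φr_n = 1730 / 1.915 = 903.3 mm total.
Per side: 903.3 / 2 = 451.6 mm.
Round up → use L = 455 mm on each side.

L = 455 mm on each side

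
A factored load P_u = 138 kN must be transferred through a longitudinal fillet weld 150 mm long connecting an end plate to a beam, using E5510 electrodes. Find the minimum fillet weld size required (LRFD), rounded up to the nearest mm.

w = 6 mm

E55XX → F_EXX = 550 MPa.
Total weld length L = 150 mm.
Required throat t_e = P_u / (φ × 0.6 F_EXX × L) = 138 / (0.75 × 0.6 × 550 × 150 × 10⁻³) = 3.717 mm.
Required leg w = t_e / 0.707 = 5.258 mm → use 6 mm.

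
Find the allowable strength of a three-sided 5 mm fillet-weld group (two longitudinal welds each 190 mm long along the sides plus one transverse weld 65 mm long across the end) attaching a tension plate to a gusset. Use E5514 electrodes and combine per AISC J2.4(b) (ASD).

E55XX → F_EXX = 550 MPa.
t_e = 0.707 × 5 = 3.535 mm.
R_nwl = 0.6 × 550 × 3.535 × 380 × 10⁻³ = 443.3 kN (longitudinal, 2 welds).
R_nwt = 0.6 × 550 × 3.535 × 65 × 10⁻³ = 75.83 kN (transverse, base value).
(i) R_nwl + R_nwt = 519.1 kN; (ii) 0.85 R_nwl + 1.5 R_nwt = 490.5 kN.
R_n = max = 519.1 kN [governs: (i)]; R_n/Ω = 259.6 kN.

R_n/Ω ≈ 260 kN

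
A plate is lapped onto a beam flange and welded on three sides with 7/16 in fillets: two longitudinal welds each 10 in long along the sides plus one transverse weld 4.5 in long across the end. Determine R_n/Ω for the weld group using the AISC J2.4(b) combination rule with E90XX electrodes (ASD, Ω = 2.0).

R_n/Ω ≈ 205 kips

E90XX → F_EXX = 90 ksi.
t_e = 0.707 × 0.4375 = 0.3093 in.
R_nwl = 0.6 × 90 × 0.3093 × 20 = 334.1 kips (longitudinal, 2 welds).
R_nwt = 0.6 × 90 × 0.3093 × 4.5 = 75.16 kips (transverse, base value).
(i) R_nwl + R_nwt = 409.2 kips; (ii) 0.85 R_nwl + 1.5 R_nwt = 396.7 kips.
R_n = max = 409.2 kips [governs: (i)]; R_n/Ω = 204.6 kips.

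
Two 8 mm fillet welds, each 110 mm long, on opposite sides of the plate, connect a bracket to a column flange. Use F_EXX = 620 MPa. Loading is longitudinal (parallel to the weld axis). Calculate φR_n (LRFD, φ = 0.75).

φR_n ≈ 347 kN

Effective throat t_e = 0.707 × 8 = 5.656 mm.
Total length L = 220 mm; A_we = 5.656 × 220 = 1244 mm².
F_nw = 0.6 F_EXX = 0.6 × 620 = 372 MPa.
φR_n = 0.75 × 372 × 1244 × 10⁻³ = 347.2 kN.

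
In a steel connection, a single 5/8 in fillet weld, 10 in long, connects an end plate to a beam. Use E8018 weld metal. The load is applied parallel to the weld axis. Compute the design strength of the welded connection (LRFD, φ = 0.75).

φR_n ≈ 159 kip

E80XX → F_EXX = 80 ksi.
Effective throat t_e = 0.707 × 0.625 = 0.4419 in.
Total length L = 10 in; A_we = 0.4419 × 10 = 4.419 in².
F_nw = 0.6 F_EXX = 0.6 × 80 = 48 ksi.
φR_n = 0.75 × 48 × 4.419 = 159.1 kip.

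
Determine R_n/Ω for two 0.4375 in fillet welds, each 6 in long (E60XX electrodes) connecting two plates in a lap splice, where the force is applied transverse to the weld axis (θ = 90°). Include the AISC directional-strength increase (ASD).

R_n/Ω ≈ 100 kip

E60XX → F_EXX = 60 ksi.
t_e = 0.707 × 0.4375 = 0.3093 in; A_we = 0.3093 × 12 = 3.712 in².
Directional factor: 1.0 + 0.5 sin^1.5(90°) = 1.5.
F_nw = 0.6 × 60 × 1.5 = 54 ksi.
R_n/Ω = (54 × 3.712) / 2.0 = 100.2 kip.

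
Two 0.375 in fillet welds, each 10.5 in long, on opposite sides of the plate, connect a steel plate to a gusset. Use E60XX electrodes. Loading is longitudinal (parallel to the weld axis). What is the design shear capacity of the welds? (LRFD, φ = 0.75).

φR_n ≈ 150 kip

E60XX → F_EXX = 60 ksi.
Effective throat t_e = 0.707 × 0.375 = 0.2651 in.
Total length L = 21 in; A_we = 0.2651 × 21 = 5.568 in².
F_nw = 0.6 F_EXX = 0.6 × 60 = 36 ksi.
φR_n = 0.75 × 36 × 5.568 = 150.3 kip.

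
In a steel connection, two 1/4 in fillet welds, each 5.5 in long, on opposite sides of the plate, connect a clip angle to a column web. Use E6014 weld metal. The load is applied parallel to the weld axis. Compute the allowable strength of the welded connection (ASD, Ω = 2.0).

R_n/Ω ≈ 35 kips

E60XX → F_EXX = 60 ksi.
Effective throat t_e = 0.707 × 0.25 = 0.1767 in.
Total length L = 11 in; A_we = 0.1767 × 11 = 1.944 in².
F_nw = 0.6 F_EXX = 0.6 × 60 = 36 ksi.
R_n = 36 × 1.944 = 69.99 kips; R_n/Ω = 69.99/2.0 = 35 kips.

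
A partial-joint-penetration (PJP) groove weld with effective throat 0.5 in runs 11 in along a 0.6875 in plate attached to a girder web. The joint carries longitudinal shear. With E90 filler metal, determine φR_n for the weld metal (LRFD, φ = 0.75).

E90XX → F_EXX = 90 ksi.
Effective throat (given) t_e = 0.5 in.
A_we = 0.5 × 11 = 5.5 in².
F_nw = 0.6 F_EXX = 54 ksi.
φR_n = 0.75 × 54 × 5.5 = 222.8 kip.

φR_n ≈ 223 kip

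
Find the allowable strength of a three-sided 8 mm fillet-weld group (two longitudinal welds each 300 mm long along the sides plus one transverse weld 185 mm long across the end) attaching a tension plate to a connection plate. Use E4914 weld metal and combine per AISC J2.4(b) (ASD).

R_n/Ω ≈ 655 kN

E49XX → F_EXX = 490 MPa.
t_e = 0.707 × 8 = 5.656 mm.
R_nwl = 0.6 × 490 × 5.656 × 600 × 10⁻³ = 997.7 kN (longitudinal, 2 welds).
R_nwt = 0.6 × 490 × 5.656 × 185 × 10⁻³ = 307.6 kN (transverse, base value).
(i) R_nwl + R_nwt = 1305 kN; (ii) 0.85 R_nwl + 1.5 R_nwt = 1310 kN.
R_n = max = 1310 kN [governs: (ii)]; R_n/Ω = 654.8 kN.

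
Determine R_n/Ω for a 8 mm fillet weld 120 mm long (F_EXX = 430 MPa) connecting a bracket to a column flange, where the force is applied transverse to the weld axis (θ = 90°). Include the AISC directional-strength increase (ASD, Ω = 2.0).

R_n/Ω ≈ 131 kN

t_e = 0.707 × 8 = 5.656 mm; A_we = 5.656 × 120 = 678.7 mm².
Directional factor: 1.0 + 0.5 sin^1.5(90°) = 1.5.
F_nw = 0.6 × 430 × 1.5 = 387 MPa.
R_n/Ω = (387 × 678.7) / 2.0 × 10⁻³ = 131.3 kN.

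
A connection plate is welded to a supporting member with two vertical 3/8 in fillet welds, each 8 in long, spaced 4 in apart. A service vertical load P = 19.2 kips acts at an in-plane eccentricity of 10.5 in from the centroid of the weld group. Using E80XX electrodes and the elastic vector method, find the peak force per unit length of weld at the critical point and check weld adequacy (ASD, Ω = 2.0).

E80XX → F_EXX = 80 ksi.
Total weld length L_w = 16 in. Treat welds as unit-width lines.
Polar moment about centroid: J = 2[d³/12 + d(b/2)²] = 2[8³/12 + 8×2²] = 149.3 in³.
Direct shear f_v = P/L_w = 19.2 / 16 = 1.2 kip/in (vertical).
Torsion M = P·e = 19.2 × 10.5 = 201.6 kip·in.
Critical point at (x, y) = (2, 4) from centroid. f_tx = M·y/J = 5.4 kip/in; f_ty = M·x/J = 2.7 kip/in.
Resultant f_max = √[f_tx² + (f_v + f_ty)²] = √[5.4² + (1.2 + 2.7)²] = 6.661 kip/in.
Capacity per unit length: r_n/Ω = (1/2.0) × 0.6 × 80 × (0.707 × 0.375) = 6.363 kip/in.
6.661 > 6.363 → NOT adequate.

f_max ≈ 6.66 kip/in; NOT adequate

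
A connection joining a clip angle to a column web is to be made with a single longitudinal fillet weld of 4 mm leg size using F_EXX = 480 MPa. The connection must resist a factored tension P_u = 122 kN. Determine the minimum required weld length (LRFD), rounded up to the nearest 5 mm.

L = 200 mm

Throat t_e = 0.707 × 4 = 2.828 mm.
φr_n = 0.75 × 0.6 × 480 × 2.828 × 10⁻³ = 0.6108 kN/mm.
L_req = P_u / φr_n = 122 / 0.6108 = 199.7 mm total.
Round up → use L = 200 mm.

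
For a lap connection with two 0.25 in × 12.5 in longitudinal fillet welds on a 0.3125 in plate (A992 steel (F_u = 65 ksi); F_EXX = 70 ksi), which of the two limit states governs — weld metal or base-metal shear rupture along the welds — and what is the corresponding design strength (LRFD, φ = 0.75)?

φR_n ≈ 139 kip (weld metal governs)

t_e = 0.707 × 0.25 = 0.1767 in; L = 25 in.
Weld metal: φR_n = 0.75 × 0.6 × 70 × 0.1767 × 25 = 139.2 kip.
Base metal (shear rupture): φR_n = 0.75 × 0.6 × 65 × 0.3125 × 25 = 228.5 kip.
Governing: weld metal.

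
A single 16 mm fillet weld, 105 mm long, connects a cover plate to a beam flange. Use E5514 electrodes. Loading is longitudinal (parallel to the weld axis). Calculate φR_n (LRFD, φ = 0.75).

φR_n ≈ 294 kN

E55XX → F_EXX = 550 MPa.
Effective throat t_e = 0.707 × 16 = 11.31 mm.
Total length L = 105 mm; A_we = 11.31 × 105 = 1188 mm².
F_nw = 0.6 F_EXX = 0.6 × 550 = 330 MPa.
φR_n = 0.75 × 330 × 1188 × 10⁻³ = 294 kN.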